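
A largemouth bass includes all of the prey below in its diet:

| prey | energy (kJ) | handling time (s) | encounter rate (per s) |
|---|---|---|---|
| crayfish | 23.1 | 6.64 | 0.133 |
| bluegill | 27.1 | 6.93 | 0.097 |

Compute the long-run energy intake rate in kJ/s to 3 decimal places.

R = Σλ_iE_i / (1 + Σλ_ih_i)
Numerator: 0.133×23.1 + 0.097×27.1 = 5.701
Denominator: 1 + 0.133×6.64 + 0.097×6.93 = 2.555
R = 5.701/2.555 = 2.231 kJ/s

2.231 kJ/s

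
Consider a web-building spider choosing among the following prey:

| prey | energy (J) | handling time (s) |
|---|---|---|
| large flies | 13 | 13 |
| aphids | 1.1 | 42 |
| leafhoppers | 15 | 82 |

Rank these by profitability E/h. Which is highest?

In descending order of E/h:
large flies: 13/13 = 1 J/s
leafhoppers: 15/82 = 0.183 J/s
aphids: 1.1/42 = 0.0262 J/s

large flies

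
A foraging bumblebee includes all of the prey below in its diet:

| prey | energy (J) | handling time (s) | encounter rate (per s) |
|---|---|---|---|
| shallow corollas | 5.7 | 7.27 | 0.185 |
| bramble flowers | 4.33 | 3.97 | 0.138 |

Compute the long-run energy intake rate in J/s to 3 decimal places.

Energy encountered per unit search time: 0.185×5.7 + 0.138×4.33 = 1.652 J/s.
Handling time per unit search time: 0.185×7.27 + 0.138×3.97 = 1.893.
Rate = 1.652/(1 + 1.893) = 0.5711 J/s.

0.571 J/s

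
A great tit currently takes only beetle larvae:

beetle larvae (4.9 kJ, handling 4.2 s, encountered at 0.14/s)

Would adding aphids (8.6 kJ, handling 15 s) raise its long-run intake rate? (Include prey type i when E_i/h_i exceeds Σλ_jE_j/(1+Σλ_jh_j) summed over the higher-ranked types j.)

Yes

Current rate: (0.14×4.9)/(1 + 0.14×4.2) = 0.432 kJ/s.
Profitability of aphids: 8.6/15 = 0.5733 kJ/s.
0.5733 > 0.432, so adding aphids raises the average — include it.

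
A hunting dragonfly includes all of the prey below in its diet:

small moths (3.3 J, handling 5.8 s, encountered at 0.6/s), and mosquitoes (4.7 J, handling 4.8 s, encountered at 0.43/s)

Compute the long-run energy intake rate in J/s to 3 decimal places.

R = Σλ_iE_i / (1 + Σλ_ih_i)
Numerator: 0.6×3.3 + 0.43×4.7 = 4.001
Denominator: 1 + 0.6×5.8 + 0.43×4.8 = 6.544
R = 4.001/6.544 = 0.6114 J/s

0.611 J/s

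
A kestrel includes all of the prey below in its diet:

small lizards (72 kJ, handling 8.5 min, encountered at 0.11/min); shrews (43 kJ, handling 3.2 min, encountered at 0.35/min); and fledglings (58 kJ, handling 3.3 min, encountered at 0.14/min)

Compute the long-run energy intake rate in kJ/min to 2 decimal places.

R = (0.11×72 + 0.35×43 + 0.14×58) / (1 + 0.11×8.5 + 0.35×3.2 + 0.14×3.3) = 31.09/3.517 = 8.84 kJ/min.

8.84 kJ/min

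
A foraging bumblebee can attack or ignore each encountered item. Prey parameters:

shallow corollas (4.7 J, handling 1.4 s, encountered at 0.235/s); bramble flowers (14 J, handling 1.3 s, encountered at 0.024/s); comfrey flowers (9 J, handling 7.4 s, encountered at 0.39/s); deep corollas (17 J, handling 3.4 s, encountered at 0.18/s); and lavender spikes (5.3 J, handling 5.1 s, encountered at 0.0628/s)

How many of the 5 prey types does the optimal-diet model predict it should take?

3

E/h in descending order: bramble flowers 10.8, deep corollas 5, shallow corollas 3.36, comfrey flowers 1.22, lavender spikes 1.04 J/s. The optimal diet is the largest prefix of this list for which every included type satisfies E_i/h_i > R on the types above it.
Rate on top 1: 0.3258. deep corollas: 5 > 0.3258 → include.
Rate on top 2: 2.067. shallow corollas: 3.36 > 2.067 → include.
Rate on top 3: 2.282. comfrey flowers: 1.22 < 2.282 → exclude; stop.
Optimal diet: bramble flowers, deep corollas, shallow corollas — 3 of 5 types.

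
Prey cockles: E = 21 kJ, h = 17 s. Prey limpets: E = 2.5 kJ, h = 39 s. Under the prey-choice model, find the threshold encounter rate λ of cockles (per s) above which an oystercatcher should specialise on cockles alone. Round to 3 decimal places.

0.003 per s

The zero-one rule: include limpets iff E₂/h₂ > λE₁/(1+λh₁). Equality gives the switch point.
λE₁h₂ = E₂ + λE₂h₁ ⇒ λ = E₂/(E₁h₂ − E₂h₁) = 2.5/(819 − 42.5) = 0.00322 per s.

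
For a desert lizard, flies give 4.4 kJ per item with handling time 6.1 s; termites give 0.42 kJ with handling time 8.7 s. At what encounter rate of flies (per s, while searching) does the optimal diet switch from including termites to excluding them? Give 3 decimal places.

Drop termites once their profitability E₂/h₂ falls below the rate achievable on flies alone: E₂/h₂ = λE₁/(1 + λh₁).
Solve for λ: λE₁h₂ = E₂(1 + λh₁) → λ(E₁h₂ − E₂h₁) = E₂ → λ = E₂/(E₁h₂ − E₂h₁).
λ = 0.42/(4.4×8.7 − 0.42×6.1) = 0.42/35.72 = 0.01176 per s.

0.012 per s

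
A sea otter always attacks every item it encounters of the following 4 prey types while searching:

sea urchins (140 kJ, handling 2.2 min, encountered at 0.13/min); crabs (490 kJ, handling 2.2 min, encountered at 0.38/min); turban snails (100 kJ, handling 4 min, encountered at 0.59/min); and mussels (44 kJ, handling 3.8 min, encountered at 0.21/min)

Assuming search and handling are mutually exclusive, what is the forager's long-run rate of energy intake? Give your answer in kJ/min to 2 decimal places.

R = Σλ_iE_i / (1 + Σλ_ih_i)
Numerator: 0.13×140 + 0.38×490 + 0.59×100 + 0.21×44 = 272.6
Denominator: 1 + 0.13×2.2 + 0.38×2.2 + 0.59×4 + 0.21×3.8 = 5.28
R = 272.6/5.28 = 51.64 kJ/min

51.64 kJ/min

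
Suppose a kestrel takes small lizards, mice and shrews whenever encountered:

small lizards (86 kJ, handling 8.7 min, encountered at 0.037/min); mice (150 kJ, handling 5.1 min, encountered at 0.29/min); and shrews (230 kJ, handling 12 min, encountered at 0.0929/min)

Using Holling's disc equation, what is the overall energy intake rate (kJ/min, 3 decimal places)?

17.379 kJ/min

R = Σλ_iE_i / (1 + Σλ_ih_i)
Numerator: 0.037×86 + 0.29×150 + 0.0929×230 = 68.05
Denominator: 1 + 0.037×8.7 + 0.29×5.1 + 0.0929×12 = 3.916
R = 68.05/3.916 = 17.38 kJ/min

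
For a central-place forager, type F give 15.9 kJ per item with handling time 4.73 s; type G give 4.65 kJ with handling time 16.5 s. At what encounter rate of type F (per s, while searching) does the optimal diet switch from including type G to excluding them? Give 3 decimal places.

The zero-one rule: include type G iff E₂/h₂ > λE₁/(1+λh₁). Equality gives the switch point.
λE₁h₂ = E₂ + λE₂h₁ ⇒ λ = E₂/(E₁h₂ − E₂h₁) = 4.65/(262.4 − 21.99) = 0.01935 per s.

0.019 per s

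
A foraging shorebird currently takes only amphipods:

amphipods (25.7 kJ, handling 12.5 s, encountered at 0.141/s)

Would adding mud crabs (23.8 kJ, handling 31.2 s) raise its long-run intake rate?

Intake rate on the current diet: R = (0.141×25.7) / (1 + 0.141×12.5) = 3.624/2.762 = 1.312 kJ/s.
mud crabs: E/h = 23.8/31.2 = 0.7628 kJ/s.
Since 0.7628 < R, time spent handling mud crabs is better spent searching.

No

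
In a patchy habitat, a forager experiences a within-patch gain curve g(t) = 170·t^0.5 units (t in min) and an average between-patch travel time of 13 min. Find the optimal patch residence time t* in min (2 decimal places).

Maximise g(t)/(T+t): set derivative to zero → g'(t)(T+t) = g(t).
g'(t) = 0.5·170·t^-0.5. Setting 0.5·170·t^-0.5 = 170·t^0.5/(13+t) gives 0.5(13+t) = t, so 0.50·t = 0.5×13.
t* = 0.5×13/0.50 = 13 min.

13.00 min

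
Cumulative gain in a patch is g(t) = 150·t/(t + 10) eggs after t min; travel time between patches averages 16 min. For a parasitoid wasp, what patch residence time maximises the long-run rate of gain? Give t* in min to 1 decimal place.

Optimal t* satisfies g'(t*) = g(t*)/(T + t*).
g'(t) = 150·10/(t + 10)². Setting 150·10/(t+10)² = 150t/[(t+10)(16+t)] gives 10(16+t) = t(t+10), so t² = 10×16 = 160.
t* = √160 = 12.65 min.

12.6 min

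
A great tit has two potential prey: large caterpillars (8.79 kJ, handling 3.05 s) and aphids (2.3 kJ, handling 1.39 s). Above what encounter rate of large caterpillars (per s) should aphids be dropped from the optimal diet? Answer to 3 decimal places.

0.442 per s

The zero-one rule: include aphids iff E₂/h₂ > λE₁/(1+λh₁). Equality gives the switch point.
λE₁h₂ = E₂ + λE₂h₁ ⇒ λ = E₂/(E₁h₂ − E₂h₁) = 2.3/(12.22 − 7.015) = 0.442 per s.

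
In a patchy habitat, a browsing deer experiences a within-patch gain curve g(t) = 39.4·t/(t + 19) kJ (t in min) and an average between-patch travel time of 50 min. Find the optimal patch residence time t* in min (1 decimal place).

By the marginal value theorem, leave when the instantaneous gain rate g'(t) equals the habitat-wide average g(t)/(T + t).
g'(t) = 39.4·19/(t + 19)². Setting 39.4·19/(t+19)² = 39.4t/[(t+19)(50+t)] gives 19(50+t) = t(t+19), so t² = 19×50 = 950.
t* = √950 = 30.82 min.

30.8 min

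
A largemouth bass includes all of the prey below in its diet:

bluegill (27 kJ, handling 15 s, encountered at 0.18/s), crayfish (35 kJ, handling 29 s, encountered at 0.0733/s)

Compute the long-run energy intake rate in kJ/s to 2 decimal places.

R = Σλ_iE_i / (1 + Σλ_ih_i)
Numerator: 0.18×27 + 0.0733×35 = 7.425
Denominator: 1 + 0.18×15 + 0.0733×29 = 5.826
R = 7.425/5.826 = 1.275 kJ/s

1.27 kJ/s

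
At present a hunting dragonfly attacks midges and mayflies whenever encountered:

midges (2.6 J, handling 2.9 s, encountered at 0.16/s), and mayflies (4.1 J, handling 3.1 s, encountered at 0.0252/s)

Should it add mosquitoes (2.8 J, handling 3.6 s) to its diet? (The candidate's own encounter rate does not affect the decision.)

Intake rate on the current diet: R = (0.16×2.6 + 0.0252×4.1) / (1 + 0.16×2.9 + 0.0252×3.1) = 0.5193/1.542 = 0.3368 J/s.
Profitability of mosquitoes: 2.8/3.6 = 0.7778 J/s.
Since 0.7778 > R, including mosquitoes increases the long-run rate.

Yes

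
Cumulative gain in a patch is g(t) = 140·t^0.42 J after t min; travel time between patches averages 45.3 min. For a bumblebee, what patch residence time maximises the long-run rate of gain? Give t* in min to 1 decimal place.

Optimal t* satisfies g'(t*) = g(t*)/(T + t*).
g'(t) = 0.42·140·t^-0.58. Setting 0.42·140·t^-0.58 = 140·t^0.42/(45.3+t) gives 0.42(45.3+t) = t, so 0.58·t = 0.42×45.3.
t* = 0.42×45.3/0.58 = 32.8 min.

32.8 min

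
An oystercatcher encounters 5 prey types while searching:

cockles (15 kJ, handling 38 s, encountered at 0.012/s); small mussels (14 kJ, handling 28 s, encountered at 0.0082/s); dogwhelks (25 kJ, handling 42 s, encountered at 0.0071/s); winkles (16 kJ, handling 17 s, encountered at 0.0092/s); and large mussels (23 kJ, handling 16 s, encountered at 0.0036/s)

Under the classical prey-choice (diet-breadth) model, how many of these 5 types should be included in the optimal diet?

Profitabilities (E/h, kJ/s): large mussels 1.44, winkles 0.941, dogwhelks 0.595, small mussels 0.5, cockles 0.395. Add prey in this order while the next type's profitability exceeds the intake rate on those already taken.
Rate on top 1: 0.07829. winkles: 0.941 > 0.07829 → include.
Rate on top 2: 0.1895. dogwhelks: 0.595 > 0.1895 → include.
Rate on top 3: 0.2695. small mussels: 0.5 > 0.2695 → include.
Rate on top 4: 0.2999. cockles: 0.395 > 0.2999 → include.
Optimal diet: large mussels, winkles, dogwhelks, small mussels, cockles — 5 of 5 types.

5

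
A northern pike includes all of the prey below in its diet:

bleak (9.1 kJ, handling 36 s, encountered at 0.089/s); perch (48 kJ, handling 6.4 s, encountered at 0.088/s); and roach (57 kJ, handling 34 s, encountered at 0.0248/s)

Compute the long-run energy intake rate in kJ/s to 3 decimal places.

1.149 kJ/s

Energy encountered per unit search time: 0.089×9.1 + 0.088×48 + 0.0248×57 = 6.447 kJ/s.
Handling time per unit search time: 0.089×36 + 0.088×6.4 + 0.0248×34 = 4.61.
Rate = 6.447/(1 + 4.61) = 1.149 kJ/s.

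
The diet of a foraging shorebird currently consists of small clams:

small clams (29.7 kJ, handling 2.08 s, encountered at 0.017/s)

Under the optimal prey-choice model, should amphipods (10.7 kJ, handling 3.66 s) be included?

Yes

Intake rate on the current diet: R = (0.017×29.7) / (1 + 0.017×2.08) = 0.5049/1.035 = 0.4877 kJ/s.
Profitability of amphipods: 10.7/3.66 = 2.923 kJ/s.
2.923 > 0.4877, so adding amphipods raises the average — include it.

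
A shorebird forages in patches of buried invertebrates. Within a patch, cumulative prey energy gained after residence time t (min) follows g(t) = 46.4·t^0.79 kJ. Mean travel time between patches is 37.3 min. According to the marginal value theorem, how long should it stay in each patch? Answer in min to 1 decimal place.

Maximise g(t)/(T+t): set derivative to zero → g'(t)(T+t) = g(t).
g'(t) = 0.79·46.4·t^-0.21. Setting 0.79·46.4·t^-0.21 = 46.4·t^0.79/(37.3+t) gives 0.79(37.3+t) = t, so 0.21·t = 0.79×37.3.
t* = 0.79×37.3/0.21 = 140.3 min.

140.3 min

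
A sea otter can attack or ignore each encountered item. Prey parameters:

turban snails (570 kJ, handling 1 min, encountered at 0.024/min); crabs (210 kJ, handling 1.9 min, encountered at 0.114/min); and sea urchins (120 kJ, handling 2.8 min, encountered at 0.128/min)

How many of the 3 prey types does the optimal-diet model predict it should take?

3

Rank by E/h (kJ/min): turban snails 570, crabs 111, sea urchins 42.9. Include each in turn until the next type's E/h falls below the running intake rate.
Rate on top 1: 13.36. crabs: 111 > 13.36 → include.
Rate on top 2: 30.32. sea urchins: 42.9 > 30.32 → include.
Optimal diet: turban snails, crabs, sea urchins — 3 of 3 types.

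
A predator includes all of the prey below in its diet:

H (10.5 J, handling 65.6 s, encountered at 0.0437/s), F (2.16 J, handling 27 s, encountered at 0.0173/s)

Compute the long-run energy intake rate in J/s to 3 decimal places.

R = Σλ_iE_i / (1 + Σλ_ih_i)
Numerator: 0.0437×10.5 + 0.0173×2.16 = 0.4962
Denominator: 1 + 0.0437×65.6 + 0.0173×27 = 4.334
R = 0.4962/4.334 = 0.1145 J/s

0.114 J/s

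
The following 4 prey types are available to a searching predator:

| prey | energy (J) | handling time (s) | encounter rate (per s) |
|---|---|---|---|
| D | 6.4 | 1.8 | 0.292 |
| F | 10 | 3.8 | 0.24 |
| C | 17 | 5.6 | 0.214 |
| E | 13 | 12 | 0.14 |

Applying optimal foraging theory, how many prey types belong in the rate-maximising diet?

E/h in descending order: D 3.56, C 3.04, F 2.63, E 1.08 J/s. The optimal diet is the largest prefix of this list for which every included type satisfies E_i/h_i > R on the types above it.
Rate on top 1: 1.225. C: 3.04 > 1.225 → include.
Rate on top 2: 2.022. F: 2.63 > 2.022 → include.
Rate on top 3: 2.175. E: 1.08 < 2.175 → exclude; stop.
Optimal diet: D, C, F — 3 of 4 types.

3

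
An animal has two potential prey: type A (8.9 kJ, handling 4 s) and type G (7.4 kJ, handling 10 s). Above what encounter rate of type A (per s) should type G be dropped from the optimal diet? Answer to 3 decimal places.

0.125 per s

At the threshold, the rate on type A alone equals the profitability of type G: λ·8.9/(1 + λ·4) = 7.4/10 = 0.74.
Rearranging, λ(8.9 − 0.74×4) = 0.74, so λ = 0.74/5.94 = 0.1246 per s.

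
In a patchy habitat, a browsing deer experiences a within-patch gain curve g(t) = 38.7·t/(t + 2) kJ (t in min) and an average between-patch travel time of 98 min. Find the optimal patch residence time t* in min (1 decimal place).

14.0 min

Maximise g(t)/(T+t): set derivative to zero → g'(t)(T+t) = g(t).
g'(t) = 38.7·2/(t + 2)². Setting 38.7·2/(t+2)² = 38.7t/[(t+2)(98+t)] gives 2(98+t) = t(t+2), so t² = 2×98 = 196.
t* = √196 = 14 min.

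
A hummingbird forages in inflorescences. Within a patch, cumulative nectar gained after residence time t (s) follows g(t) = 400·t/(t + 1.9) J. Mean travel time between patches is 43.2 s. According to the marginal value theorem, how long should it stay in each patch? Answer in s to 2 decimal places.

9.06 s

Maximise g(t)/(T+t): set derivative to zero → g'(t)(T+t) = g(t).
g'(t) = 400·1.9/(t + 1.9)². Setting 400·1.9/(t+1.9)² = 400t/[(t+1.9)(43.2+t)] gives 1.9(43.2+t) = t(t+1.9), so t² = 1.9×43.2 = 82.08.
t* = √82.08 = 9.06 s.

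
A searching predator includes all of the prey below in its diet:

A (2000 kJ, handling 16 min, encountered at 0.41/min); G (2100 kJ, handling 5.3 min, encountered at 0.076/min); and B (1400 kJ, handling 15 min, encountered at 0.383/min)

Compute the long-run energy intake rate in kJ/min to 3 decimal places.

110.579 kJ/min

R = (0.41×2000 + 0.076×2100 + 0.383×1400) / (1 + 0.41×16 + 0.076×5.3 + 0.383×15) = 1516/13.71 = 110.6 kJ/min.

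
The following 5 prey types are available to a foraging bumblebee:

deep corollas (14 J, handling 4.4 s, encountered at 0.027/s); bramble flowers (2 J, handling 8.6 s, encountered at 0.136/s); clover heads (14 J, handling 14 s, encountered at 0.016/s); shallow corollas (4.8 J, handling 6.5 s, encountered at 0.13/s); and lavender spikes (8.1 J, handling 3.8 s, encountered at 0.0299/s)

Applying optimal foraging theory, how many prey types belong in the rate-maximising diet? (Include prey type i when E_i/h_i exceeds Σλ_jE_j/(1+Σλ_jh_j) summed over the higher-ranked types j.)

4

Rank by E/h (J/s): deep corollas 3.18, lavender spikes 2.13, clover heads 1, shallow corollas 0.738, bramble flowers 0.233. Include each in turn until the next type's E/h falls below the running intake rate.
Rate on top 1: 0.3379. lavender spikes: 2.13 > 0.3379 → include.
Rate on top 2: 0.5032. clover heads: 1 > 0.5032 → include.
Rate on top 3: 0.5796. shallow corollas: 0.738 > 0.5796 → include.
Rate on top 4: 0.6379. bramble flowers: 0.233 < 0.6379 → exclude; stop.
Optimal diet: deep corollas, lavender spikes, clover heads, shallow corollas — 4 of 5 types.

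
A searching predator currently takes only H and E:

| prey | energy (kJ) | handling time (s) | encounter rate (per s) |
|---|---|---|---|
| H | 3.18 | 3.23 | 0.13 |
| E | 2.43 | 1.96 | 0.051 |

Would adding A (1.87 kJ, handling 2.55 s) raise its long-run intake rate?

Yes

On H and E alone, R = ΣλE/(1+Σλh) = 0.5373/1.52 = 0.3535 kJ/s.
Profitability of A: 1.87/2.55 = 0.7333 kJ/s.
0.7333 > 0.3535, so adding A raises the average — include it.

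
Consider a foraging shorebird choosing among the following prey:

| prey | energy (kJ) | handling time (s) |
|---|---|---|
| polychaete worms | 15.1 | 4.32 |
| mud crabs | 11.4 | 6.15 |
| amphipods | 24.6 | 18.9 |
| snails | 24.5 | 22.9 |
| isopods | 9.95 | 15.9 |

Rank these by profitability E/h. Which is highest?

Profitability E/h (kJ/s): polychaete worms = 15.1/4.32 = 3.5, mud crabs = 11.4/6.15 = 1.85, amphipods = 24.6/18.9 = 1.3, snails = 24.5/22.9 = 1.07, isopods = 9.95/15.9 = 0.626.
Ranked: polychaete worms > mud crabs > amphipods > snails > isopods.

polychaete worms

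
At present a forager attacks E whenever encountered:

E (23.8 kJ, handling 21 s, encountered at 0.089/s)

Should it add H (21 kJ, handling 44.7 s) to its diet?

Intake rate on the current diet: R = (0.089×23.8) / (1 + 0.089×21) = 2.118/2.869 = 0.7383 kJ/s.
H: E/h = 21/44.7 = 0.4698 kJ/s.
0.4698 < 0.7383, so adding H would lower the average — exclude it.

No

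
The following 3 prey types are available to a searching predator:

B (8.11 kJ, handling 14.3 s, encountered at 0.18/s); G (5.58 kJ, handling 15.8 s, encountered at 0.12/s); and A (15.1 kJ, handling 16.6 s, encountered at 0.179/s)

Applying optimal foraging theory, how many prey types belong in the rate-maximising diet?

1

Rank by E/h (kJ/s): A 0.91, B 0.567, G 0.353. Include each in turn until the next type's E/h falls below the running intake rate.
Rate on top 1: 0.6806. B: 0.567 < 0.6806 → exclude; stop.
Optimal diet: A — 1 of 3 types.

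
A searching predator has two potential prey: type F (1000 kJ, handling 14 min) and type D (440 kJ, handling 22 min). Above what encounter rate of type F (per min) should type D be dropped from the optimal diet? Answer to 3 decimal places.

At the threshold, the rate on type F alone equals the profitability of type D: λ·1000/(1 + λ·14) = 440/22 = 20.
Rearranging, λ(1000 − 20×14) = 20, so λ = 20/720 = 0.02778 per min.

0.028 per min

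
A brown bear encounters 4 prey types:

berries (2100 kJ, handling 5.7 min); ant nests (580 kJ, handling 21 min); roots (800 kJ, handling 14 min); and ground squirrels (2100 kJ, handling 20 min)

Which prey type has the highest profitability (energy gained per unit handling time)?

berries

Profitability E/h (kJ/min): berries = 2100/5.7 = 368, ant nests = 580/21 = 27.6, roots = 800/14 = 57.1, ground squirrels = 2100/20 = 105.
Ranked: berries > ground squirrels > roots > ant nests.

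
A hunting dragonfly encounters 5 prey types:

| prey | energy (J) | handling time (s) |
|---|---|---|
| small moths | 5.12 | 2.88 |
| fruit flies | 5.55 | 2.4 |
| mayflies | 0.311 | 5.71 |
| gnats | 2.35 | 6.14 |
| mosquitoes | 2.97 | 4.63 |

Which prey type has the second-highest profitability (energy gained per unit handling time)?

Profitability E/h (J/s): small moths = 5.12/2.88 = 1.78, fruit flies = 5.55/2.4 = 2.31, mayflies = 0.311/5.71 = 0.0545, gnats = 2.35/6.14 = 0.383, mosquitoes = 2.97/4.63 = 0.641.
Ranked: fruit flies > small moths > mosquitoes > gnats > mayflies.

small moths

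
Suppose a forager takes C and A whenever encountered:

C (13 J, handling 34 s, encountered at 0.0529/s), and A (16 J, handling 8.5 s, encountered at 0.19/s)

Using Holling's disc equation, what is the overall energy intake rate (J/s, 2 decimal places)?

R = Σλ_iE_i / (1 + Σλ_ih_i)
Numerator: 0.0529×13 + 0.19×16 = 3.728
Denominator: 1 + 0.0529×34 + 0.19×8.5 = 4.414
R = 3.728/4.414 = 0.8446 J/s

0.84 J/s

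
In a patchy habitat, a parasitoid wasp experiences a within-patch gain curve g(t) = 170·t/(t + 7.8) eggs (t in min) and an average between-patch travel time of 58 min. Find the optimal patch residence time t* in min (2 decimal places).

21.27 min

By the marginal value theorem, leave when the instantaneous gain rate g'(t) equals the habitat-wide average g(t)/(T + t).
g'(t) = 170·7.8/(t + 7.8)². Setting 170·7.8/(t+7.8)² = 170t/[(t+7.8)(58+t)] gives 7.8(58+t) = t(t+7.8), so t² = 7.8×58 = 452.4.
t* = √452.4 = 21.27 min.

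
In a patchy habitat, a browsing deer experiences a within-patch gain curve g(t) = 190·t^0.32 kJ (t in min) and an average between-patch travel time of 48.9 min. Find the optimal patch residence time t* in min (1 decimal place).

23.0 min

By the marginal value theorem, leave when the instantaneous gain rate g'(t) equals the habitat-wide average g(t)/(T + t).
g'(t) = 0.32·190·t^-0.68. Setting 0.32·190·t^-0.68 = 190·t^0.32/(48.9+t) gives 0.32(48.9+t) = t, so 0.68·t = 0.32×48.9.
t* = 0.32×48.9/0.68 = 23.01 min.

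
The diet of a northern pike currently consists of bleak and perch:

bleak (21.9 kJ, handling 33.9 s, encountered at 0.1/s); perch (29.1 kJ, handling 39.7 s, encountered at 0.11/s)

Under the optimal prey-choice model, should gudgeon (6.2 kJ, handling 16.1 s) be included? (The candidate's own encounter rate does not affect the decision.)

No

On bleak and perch alone, R = ΣλE/(1+Σλh) = 5.391/8.757 = 0.6156 kJ/s.
Profitability of gudgeon: 6.2/16.1 = 0.3851 kJ/s.
Since 0.3851 < R, time spent handling gudgeon is better spent searching.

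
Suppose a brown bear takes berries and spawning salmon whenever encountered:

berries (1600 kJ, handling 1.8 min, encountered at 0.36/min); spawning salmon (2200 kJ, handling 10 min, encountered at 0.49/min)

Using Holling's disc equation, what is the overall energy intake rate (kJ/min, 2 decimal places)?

252.60 kJ/min

Energy encountered per unit search time: 0.36×1600 + 0.49×2200 = 1654 kJ/min.
Handling time per unit search time: 0.36×1.8 + 0.49×10 = 5.548.
Rate = 1654/(1 + 5.548) = 252.6 kJ/min.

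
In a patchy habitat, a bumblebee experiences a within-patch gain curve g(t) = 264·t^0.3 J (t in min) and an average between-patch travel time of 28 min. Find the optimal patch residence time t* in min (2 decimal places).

Maximise g(t)/(T+t): set derivative to zero → g'(t)(T+t) = g(t).
g'(t) = 0.3·264·t^-0.7. Setting 0.3·264·t^-0.7 = 264·t^0.3/(28+t) gives 0.3(28+t) = t, so 0.70·t = 0.3×28.
t* = 0.3×28/0.70 = 12 min.

12.00 min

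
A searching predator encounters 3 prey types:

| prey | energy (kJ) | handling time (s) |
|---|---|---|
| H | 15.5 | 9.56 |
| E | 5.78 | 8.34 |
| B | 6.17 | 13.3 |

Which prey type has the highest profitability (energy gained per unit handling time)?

H

In descending order of E/h:
H: 15.5/9.56 = 1.62 kJ/s
E: 5.78/8.34 = 0.693 kJ/s
B: 6.17/13.3 = 0.464 kJ/s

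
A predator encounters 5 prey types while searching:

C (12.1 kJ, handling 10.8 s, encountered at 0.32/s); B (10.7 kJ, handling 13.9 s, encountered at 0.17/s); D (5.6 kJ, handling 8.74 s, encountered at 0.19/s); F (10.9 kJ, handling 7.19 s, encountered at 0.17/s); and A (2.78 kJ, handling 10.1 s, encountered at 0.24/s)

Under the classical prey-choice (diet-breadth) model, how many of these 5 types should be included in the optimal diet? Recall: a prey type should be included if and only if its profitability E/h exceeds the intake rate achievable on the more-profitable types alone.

2

E/h in descending order: F 1.52, C 1.12, B 0.77, D 0.641, A 0.275 kJ/s. The optimal diet is the largest prefix of this list for which every included type satisfies E_i/h_i > R on the types above it.
Rate on top 1: 0.8338. C: 1.12 > 0.8338 → include.
Rate on top 2: 1.008. B: 0.77 < 1.008 → exclude; stop.
Optimal diet: F, C — 2 of 5 types.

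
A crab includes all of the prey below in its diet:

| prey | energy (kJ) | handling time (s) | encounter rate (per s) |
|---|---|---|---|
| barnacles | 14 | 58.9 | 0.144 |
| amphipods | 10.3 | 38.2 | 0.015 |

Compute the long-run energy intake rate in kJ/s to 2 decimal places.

0.22 kJ/s

R = (0.144×14 + 0.015×10.3) / (1 + 0.144×58.9 + 0.015×38.2) = 2.171/10.05 = 0.2159 kJ/s.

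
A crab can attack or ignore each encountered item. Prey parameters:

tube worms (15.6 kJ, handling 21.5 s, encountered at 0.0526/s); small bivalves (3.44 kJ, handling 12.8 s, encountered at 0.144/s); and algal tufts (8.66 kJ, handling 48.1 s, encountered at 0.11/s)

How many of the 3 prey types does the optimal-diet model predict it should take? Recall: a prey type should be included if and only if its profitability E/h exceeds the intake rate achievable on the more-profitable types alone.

E/h in descending order: tube worms 0.726, small bivalves 0.269, algal tufts 0.18 kJ/s. The optimal diet is the largest prefix of this list for which every included type satisfies E_i/h_i > R on the types above it.
Rate on top 1: 0.3851. small bivalves: 0.269 < 0.3851 → exclude; stop.
Optimal diet: tube worms — 1 of 3 types.

1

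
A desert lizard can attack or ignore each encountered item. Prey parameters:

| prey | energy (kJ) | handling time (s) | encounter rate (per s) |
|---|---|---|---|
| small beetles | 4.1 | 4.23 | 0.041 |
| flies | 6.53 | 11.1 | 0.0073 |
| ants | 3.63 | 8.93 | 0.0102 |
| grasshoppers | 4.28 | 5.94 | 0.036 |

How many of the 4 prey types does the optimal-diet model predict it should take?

4

E/h in descending order: small beetles 0.969, grasshoppers 0.721, flies 0.588, ants 0.406 kJ/s. The optimal diet is the largest prefix of this list for which every included type satisfies E_i/h_i > R on the types above it.
Rate on top 1: 0.1433. grasshoppers: 0.721 > 0.1433 → include.
Rate on top 2: 0.2322. flies: 0.588 > 0.2322 → include.
Rate on top 3: 0.2519. ants: 0.406 > 0.2519 → include.
Optimal diet: small beetles, grasshoppers, flies, ants — 4 of 4 types.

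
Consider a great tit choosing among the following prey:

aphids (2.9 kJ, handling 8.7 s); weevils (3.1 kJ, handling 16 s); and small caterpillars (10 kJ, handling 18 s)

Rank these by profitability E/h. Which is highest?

small caterpillars

Profitability E/h (kJ/s): aphids = 2.9/8.7 = 0.333, weevils = 3.1/16 = 0.194, small caterpillars = 10/18 = 0.556.
Ranked: small caterpillars > aphids > weevils.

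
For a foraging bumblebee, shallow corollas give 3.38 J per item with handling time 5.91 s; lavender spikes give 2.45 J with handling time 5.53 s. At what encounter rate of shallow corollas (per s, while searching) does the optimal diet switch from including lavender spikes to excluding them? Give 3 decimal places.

At the threshold, the rate on shallow corollas alone equals the profitability of lavender spikes: λ·3.38/(1 + λ·5.91) = 2.45/5.53 = 0.443.
Rearranging, λ(3.38 − 0.443×5.91) = 0.443, so λ = 0.443/0.7616 = 0.5817 per s.

0.582 per s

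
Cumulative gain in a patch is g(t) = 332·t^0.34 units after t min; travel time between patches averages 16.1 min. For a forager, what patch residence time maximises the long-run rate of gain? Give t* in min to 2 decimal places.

8.29 min

By the marginal value theorem, leave when the instantaneous gain rate g'(t) equals the habitat-wide average g(t)/(T + t).
g'(t) = 0.34·332·t^-0.66. Setting 0.34·332·t^-0.66 = 332·t^0.34/(16.1+t) gives 0.34(16.1+t) = t, so 0.66·t = 0.34×16.1.
t* = 0.34×16.1/0.66 = 8.294 min.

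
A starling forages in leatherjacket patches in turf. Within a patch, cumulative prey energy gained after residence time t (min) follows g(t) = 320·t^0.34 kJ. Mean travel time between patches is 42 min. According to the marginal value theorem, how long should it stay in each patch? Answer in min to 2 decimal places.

Optimal t* satisfies g'(t*) = g(t*)/(T + t*).
g'(t) = 0.34·320·t^-0.66. Setting 0.34·320·t^-0.66 = 320·t^0.34/(42+t) gives 0.34(42+t) = t, so 0.66·t = 0.34×42.
t* = 0.34×42/0.66 = 21.64 min.

21.64 min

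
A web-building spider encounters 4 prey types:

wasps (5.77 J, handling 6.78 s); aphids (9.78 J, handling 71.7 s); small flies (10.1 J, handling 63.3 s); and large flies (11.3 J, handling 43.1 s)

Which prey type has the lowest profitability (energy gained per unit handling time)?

aphids

In descending order of E/h:
wasps: 5.77/6.78 = 0.851 J/s
large flies: 11.3/43.1 = 0.262 J/s
small flies: 10.1/63.3 = 0.16 J/s
aphids: 9.78/71.7 = 0.136 J/s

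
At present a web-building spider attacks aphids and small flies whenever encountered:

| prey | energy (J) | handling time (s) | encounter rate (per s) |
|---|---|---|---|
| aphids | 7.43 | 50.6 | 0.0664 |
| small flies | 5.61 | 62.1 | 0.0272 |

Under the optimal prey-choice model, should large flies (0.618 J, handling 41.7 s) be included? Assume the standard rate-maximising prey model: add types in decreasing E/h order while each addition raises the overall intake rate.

No

Current rate: (0.0664×7.43 + 0.0272×5.61)/(1 + 0.0664×50.6 + 0.0272×62.1) = 0.1068 J/s.
large flies: E/h = 0.618/41.7 = 0.01482 J/s.
Since 0.01482 < R, time spent handling large flies is better spent searching.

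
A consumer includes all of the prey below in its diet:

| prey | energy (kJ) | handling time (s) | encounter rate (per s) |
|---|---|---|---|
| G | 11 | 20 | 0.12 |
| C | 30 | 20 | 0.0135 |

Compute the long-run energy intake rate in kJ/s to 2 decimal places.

0.47 kJ/s

Energy encountered per unit search time: 0.12×11 + 0.0135×30 = 1.725 kJ/s.
Handling time per unit search time: 0.12×20 + 0.0135×20 = 2.67.
Rate = 1.725/(1 + 2.67) = 0.47 kJ/s.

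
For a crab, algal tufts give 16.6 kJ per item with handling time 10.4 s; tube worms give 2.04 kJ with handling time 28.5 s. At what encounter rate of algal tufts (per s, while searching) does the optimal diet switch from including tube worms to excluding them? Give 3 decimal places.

0.005 per s

The zero-one rule: include tube worms iff E₂/h₂ > λE₁/(1+λh₁). Equality gives the switch point.
λE₁h₂ = E₂ + λE₂h₁ ⇒ λ = E₂/(E₁h₂ − E₂h₁) = 2.04/(473.1 − 21.22) = 0.004514 per s.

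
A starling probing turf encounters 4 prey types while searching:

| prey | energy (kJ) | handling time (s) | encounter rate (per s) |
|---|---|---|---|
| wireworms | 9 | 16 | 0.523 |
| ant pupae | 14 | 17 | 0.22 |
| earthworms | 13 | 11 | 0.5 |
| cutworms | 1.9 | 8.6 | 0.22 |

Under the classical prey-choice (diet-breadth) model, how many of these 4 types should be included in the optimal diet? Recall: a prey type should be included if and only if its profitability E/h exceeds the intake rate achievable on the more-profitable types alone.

Profitabilities (E/h, kJ/s): earthworms 1.18, ant pupae 0.824, wireworms 0.562, cutworms 0.221. Add prey in this order while the next type's profitability exceeds the intake rate on those already taken.
Rate on top 1: 1. ant pupae: 0.824 < 1 → exclude; stop.
Optimal diet: earthworms — 1 of 4 types.

1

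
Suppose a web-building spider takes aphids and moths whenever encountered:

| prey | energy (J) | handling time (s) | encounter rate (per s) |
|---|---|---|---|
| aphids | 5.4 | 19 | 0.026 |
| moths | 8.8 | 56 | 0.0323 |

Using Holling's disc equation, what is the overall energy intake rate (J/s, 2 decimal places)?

Energy encountered per unit search time: 0.026×5.4 + 0.0323×8.8 = 0.4246 J/s.
Handling time per unit search time: 0.026×19 + 0.0323×56 = 2.303.
Rate = 0.4246/(1 + 2.303) = 0.1286 J/s.

0.13 J/s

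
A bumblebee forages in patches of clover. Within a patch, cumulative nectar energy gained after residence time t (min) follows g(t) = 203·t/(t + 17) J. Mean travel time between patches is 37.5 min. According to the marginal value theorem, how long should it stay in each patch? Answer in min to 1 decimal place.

Maximise g(t)/(T+t): set derivative to zero → g'(t)(T+t) = g(t).
g'(t) = 203·17/(t + 17)². Setting 203·17/(t+17)² = 203t/[(t+17)(37.5+t)] gives 17(37.5+t) = t(t+17), so t² = 17×37.5 = 637.5.
t* = √637.5 = 25.25 min.

25.2 min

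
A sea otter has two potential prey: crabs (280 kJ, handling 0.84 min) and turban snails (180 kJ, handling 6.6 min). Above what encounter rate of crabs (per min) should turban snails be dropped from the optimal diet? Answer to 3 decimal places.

At the threshold, the rate on crabs alone equals the profitability of turban snails: λ·280/(1 + λ·0.84) = 180/6.6 = 27.27.
Rearranging, λ(280 − 27.27×0.84) = 27.27, so λ = 27.27/257.1 = 0.1061 per min.

0.106 per min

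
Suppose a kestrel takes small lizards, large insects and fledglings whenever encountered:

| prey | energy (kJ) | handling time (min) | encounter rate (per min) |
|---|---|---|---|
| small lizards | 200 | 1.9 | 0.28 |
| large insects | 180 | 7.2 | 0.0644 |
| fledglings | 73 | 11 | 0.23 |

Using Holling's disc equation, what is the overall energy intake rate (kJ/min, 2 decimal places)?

18.65 kJ/min

R = (0.28×200 + 0.0644×180 + 0.23×73) / (1 + 0.28×1.9 + 0.0644×7.2 + 0.23×11) = 84.38/4.526 = 18.65 kJ/min.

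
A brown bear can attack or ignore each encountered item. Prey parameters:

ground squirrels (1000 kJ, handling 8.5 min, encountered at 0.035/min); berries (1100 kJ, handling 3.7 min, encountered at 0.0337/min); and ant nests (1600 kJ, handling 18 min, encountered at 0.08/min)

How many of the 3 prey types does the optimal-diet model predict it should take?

3

Profitabilities (E/h, kJ/min): berries 297, ground squirrels 118, ant nests 88.9. Add prey in this order while the next type's profitability exceeds the intake rate on those already taken.
Rate on top 1: 32.96. ground squirrels: 118 > 32.96 → include.
Rate on top 2: 50.68. ant nests: 88.9 > 50.68 → include.
Optimal diet: berries, ground squirrels, ant nests — 3 of 3 types.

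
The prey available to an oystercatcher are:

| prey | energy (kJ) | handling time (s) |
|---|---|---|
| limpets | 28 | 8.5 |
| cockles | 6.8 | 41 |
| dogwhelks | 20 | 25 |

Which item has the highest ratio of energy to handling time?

limpets

In descending order of E/h:
limpets: 28/8.5 = 3.29 kJ/s
dogwhelks: 20/25 = 0.8 kJ/s
cockles: 6.8/41 = 0.166 kJ/s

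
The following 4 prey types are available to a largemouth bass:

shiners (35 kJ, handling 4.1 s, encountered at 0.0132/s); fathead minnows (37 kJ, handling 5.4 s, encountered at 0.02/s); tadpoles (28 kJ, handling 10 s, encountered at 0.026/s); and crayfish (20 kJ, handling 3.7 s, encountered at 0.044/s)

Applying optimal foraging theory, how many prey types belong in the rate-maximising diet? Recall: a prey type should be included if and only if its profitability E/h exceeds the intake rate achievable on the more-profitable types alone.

Profitabilities (E/h, kJ/s): shiners 8.54, fathead minnows 6.85, crayfish 5.41, tadpoles 2.8. Add prey in this order while the next type's profitability exceeds the intake rate on those already taken.
Rate on top 1: 0.4383. fathead minnows: 6.85 > 0.4383 → include.
Rate on top 2: 1.034. crayfish: 5.41 > 1.034 → include.
Rate on top 3: 1.571. tadpoles: 2.8 > 1.571 → include.
Optimal diet: shiners, fathead minnows, crayfish, tadpoles — 4 of 4 types.

4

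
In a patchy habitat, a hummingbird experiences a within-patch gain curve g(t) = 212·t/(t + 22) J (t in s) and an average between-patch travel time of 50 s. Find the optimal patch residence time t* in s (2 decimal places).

33.17 s

By the marginal value theorem, leave when the instantaneous gain rate g'(t) equals the habitat-wide average g(t)/(T + t).
g'(t) = 212·22/(t + 22)². Setting 212·22/(t+22)² = 212t/[(t+22)(50+t)] gives 22(50+t) = t(t+22), so t² = 22×50 = 1100.
t* = √1100 = 33.17 s.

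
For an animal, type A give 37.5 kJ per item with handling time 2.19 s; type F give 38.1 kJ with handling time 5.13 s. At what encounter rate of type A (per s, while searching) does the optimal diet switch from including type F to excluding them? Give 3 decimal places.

Drop type F once their profitability E₂/h₂ falls below the rate achievable on type A alone: E₂/h₂ = λE₁/(1 + λh₁).
Solve for λ: λE₁h₂ = E₂(1 + λh₁) → λ(E₁h₂ − E₂h₁) = E₂ → λ = E₂/(E₁h₂ − E₂h₁).
λ = 38.1/(37.5×5.13 − 38.1×2.19) = 38.1/108.9 = 0.3497 per s.

0.350 per s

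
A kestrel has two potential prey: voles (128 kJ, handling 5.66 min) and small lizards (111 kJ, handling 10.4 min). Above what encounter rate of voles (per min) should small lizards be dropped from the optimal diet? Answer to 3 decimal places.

0.158 per min

The zero-one rule: include small lizards iff E₂/h₂ > λE₁/(1+λh₁). Equality gives the switch point.
λE₁h₂ = E₂ + λE₂h₁ ⇒ λ = E₂/(E₁h₂ − E₂h₁) = 111/(1331 − 628.3) = 0.1579 per min.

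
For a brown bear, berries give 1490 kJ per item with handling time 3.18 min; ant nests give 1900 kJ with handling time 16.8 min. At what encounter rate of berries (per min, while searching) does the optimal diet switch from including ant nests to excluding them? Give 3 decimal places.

0.100 per min

The zero-one rule: include ant nests iff E₂/h₂ > λE₁/(1+λh₁). Equality gives the switch point.
λE₁h₂ = E₂ + λE₂h₁ ⇒ λ = E₂/(E₁h₂ − E₂h₁) = 1900/(2.503e+04 − 6042) = 0.1001 per min.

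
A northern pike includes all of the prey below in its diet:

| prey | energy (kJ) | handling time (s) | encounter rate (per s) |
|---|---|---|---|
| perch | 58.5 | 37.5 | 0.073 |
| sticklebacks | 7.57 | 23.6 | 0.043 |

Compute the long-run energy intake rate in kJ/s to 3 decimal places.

R = (0.073×58.5 + 0.043×7.57) / (1 + 0.073×37.5 + 0.043×23.6) = 4.596/4.752 = 0.9671 kJ/s.

0.967 kJ/s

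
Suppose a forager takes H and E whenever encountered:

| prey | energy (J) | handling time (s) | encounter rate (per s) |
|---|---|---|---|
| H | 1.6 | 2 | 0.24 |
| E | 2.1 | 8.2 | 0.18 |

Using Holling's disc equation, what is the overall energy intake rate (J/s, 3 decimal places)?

0.258 J/s

Energy encountered per unit search time: 0.24×1.6 + 0.18×2.1 = 0.762 J/s.
Handling time per unit search time: 0.24×2 + 0.18×8.2 = 1.956.
Rate = 0.762/(1 + 1.956) = 0.2578 J/s.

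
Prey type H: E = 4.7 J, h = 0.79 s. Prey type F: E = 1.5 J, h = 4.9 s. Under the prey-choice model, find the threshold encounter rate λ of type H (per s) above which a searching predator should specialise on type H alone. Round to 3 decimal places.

0.069 per s

At the threshold, the rate on type H alone equals the profitability of type F: λ·4.7/(1 + λ·0.79) = 1.5/4.9 = 0.3061.
Rearranging, λ(4.7 − 0.3061×0.79) = 0.3061, so λ = 0.3061/4.458 = 0.06867 per s.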